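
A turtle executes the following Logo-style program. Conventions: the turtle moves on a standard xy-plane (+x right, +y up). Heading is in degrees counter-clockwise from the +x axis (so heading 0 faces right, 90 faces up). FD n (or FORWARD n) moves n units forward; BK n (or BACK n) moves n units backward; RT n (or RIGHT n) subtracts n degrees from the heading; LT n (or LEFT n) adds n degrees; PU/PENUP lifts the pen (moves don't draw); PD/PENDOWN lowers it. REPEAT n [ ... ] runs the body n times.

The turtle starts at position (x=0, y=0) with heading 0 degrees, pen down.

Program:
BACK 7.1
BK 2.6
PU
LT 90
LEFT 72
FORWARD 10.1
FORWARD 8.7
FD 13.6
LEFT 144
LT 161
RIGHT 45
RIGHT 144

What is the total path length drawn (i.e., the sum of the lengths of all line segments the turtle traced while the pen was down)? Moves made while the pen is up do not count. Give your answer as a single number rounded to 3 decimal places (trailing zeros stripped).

Answer: 9.7

Derivation:
Executing turtle program step by step:
Start: pos=(0,0), heading=0, pen down
BK 7.1: (0,0) -> (-7.1,0) [heading=0, draw]
BK 2.6: (-7.1,0) -> (-9.7,0) [heading=0, draw]
PU: pen up
LT 90: heading 0 -> 90
LT 72: heading 90 -> 162
FD 10.1: (-9.7,0) -> (-19.306,3.121) [heading=162, move]
FD 8.7: (-19.306,3.121) -> (-27.58,5.81) [heading=162, move]
FD 13.6: (-27.58,5.81) -> (-40.514,10.012) [heading=162, move]
LT 144: heading 162 -> 306
LT 161: heading 306 -> 107
RT 45: heading 107 -> 62
RT 144: heading 62 -> 278
Final: pos=(-40.514,10.012), heading=278, 2 segment(s) drawn

Segment lengths:
  seg 1: (0,0) -> (-7.1,0), length = 7.1
  seg 2: (-7.1,0) -> (-9.7,0), length = 2.6
Total = 9.7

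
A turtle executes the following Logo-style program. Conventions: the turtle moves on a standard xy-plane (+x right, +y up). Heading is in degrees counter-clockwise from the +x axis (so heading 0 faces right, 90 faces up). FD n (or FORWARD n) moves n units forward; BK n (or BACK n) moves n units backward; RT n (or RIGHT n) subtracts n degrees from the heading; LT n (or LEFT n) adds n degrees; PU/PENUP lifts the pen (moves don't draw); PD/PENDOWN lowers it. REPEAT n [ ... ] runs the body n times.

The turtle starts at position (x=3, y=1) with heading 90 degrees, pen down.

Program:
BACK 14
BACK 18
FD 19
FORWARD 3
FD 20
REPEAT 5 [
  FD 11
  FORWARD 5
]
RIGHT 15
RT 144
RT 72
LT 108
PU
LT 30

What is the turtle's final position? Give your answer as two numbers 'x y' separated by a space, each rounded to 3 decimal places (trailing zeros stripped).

Answer: 3 91

Derivation:
Executing turtle program step by step:
Start: pos=(3,1), heading=90, pen down
BK 14: (3,1) -> (3,-13) [heading=90, draw]
BK 18: (3,-13) -> (3,-31) [heading=90, draw]
FD 19: (3,-31) -> (3,-12) [heading=90, draw]
FD 3: (3,-12) -> (3,-9) [heading=90, draw]
FD 20: (3,-9) -> (3,11) [heading=90, draw]
REPEAT 5 [
  -- iteration 1/5 --
  FD 11: (3,11) -> (3,22) [heading=90, draw]
  FD 5: (3,22) -> (3,27) [heading=90, draw]
  -- iteration 2/5 --
  FD 11: (3,27) -> (3,38) [heading=90, draw]
  FD 5: (3,38) -> (3,43) [heading=90, draw]
  -- iteration 3/5 --
  FD 11: (3,43) -> (3,54) [heading=90, draw]
  FD 5: (3,54) -> (3,59) [heading=90, draw]
  -- iteration 4/5 --
  FD 11: (3,59) -> (3,70) [heading=90, draw]
  FD 5: (3,70) -> (3,75) [heading=90, draw]
  -- iteration 5/5 --
  FD 11: (3,75) -> (3,86) [heading=90, draw]
  FD 5: (3,86) -> (3,91) [heading=90, draw]
]
RT 15: heading 90 -> 75
RT 144: heading 75 -> 291
RT 72: heading 291 -> 219
LT 108: heading 219 -> 327
PU: pen up
LT 30: heading 327 -> 357
Final: pos=(3,91), heading=357, 15 segment(s) drawn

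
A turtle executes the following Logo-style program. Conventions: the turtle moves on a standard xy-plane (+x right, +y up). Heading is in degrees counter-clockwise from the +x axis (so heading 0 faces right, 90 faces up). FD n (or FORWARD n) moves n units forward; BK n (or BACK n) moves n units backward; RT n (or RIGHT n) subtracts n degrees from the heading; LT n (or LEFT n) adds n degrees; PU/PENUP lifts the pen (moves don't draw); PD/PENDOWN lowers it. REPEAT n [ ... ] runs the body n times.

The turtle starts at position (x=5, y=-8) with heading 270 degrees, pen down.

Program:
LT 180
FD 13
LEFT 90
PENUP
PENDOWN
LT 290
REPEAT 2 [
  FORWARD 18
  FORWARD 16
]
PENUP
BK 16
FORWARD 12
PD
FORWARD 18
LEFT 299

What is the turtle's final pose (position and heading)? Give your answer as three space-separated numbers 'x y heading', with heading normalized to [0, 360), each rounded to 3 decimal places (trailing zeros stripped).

Answer: -23.046 82.055 49

Derivation:
Executing turtle program step by step:
Start: pos=(5,-8), heading=270, pen down
LT 180: heading 270 -> 90
FD 13: (5,-8) -> (5,5) [heading=90, draw]
LT 90: heading 90 -> 180
PU: pen up
PD: pen down
LT 290: heading 180 -> 110
REPEAT 2 [
  -- iteration 1/2 --
  FD 18: (5,5) -> (-1.156,21.914) [heading=110, draw]
  FD 16: (-1.156,21.914) -> (-6.629,36.95) [heading=110, draw]
  -- iteration 2/2 --
  FD 18: (-6.629,36.95) -> (-12.785,53.864) [heading=110, draw]
  FD 16: (-12.785,53.864) -> (-18.257,68.899) [heading=110, draw]
]
PU: pen up
BK 16: (-18.257,68.899) -> (-12.785,53.864) [heading=110, move]
FD 12: (-12.785,53.864) -> (-16.889,65.14) [heading=110, move]
PD: pen down
FD 18: (-16.889,65.14) -> (-23.046,82.055) [heading=110, draw]
LT 299: heading 110 -> 49
Final: pos=(-23.046,82.055), heading=49, 6 segment(s) drawn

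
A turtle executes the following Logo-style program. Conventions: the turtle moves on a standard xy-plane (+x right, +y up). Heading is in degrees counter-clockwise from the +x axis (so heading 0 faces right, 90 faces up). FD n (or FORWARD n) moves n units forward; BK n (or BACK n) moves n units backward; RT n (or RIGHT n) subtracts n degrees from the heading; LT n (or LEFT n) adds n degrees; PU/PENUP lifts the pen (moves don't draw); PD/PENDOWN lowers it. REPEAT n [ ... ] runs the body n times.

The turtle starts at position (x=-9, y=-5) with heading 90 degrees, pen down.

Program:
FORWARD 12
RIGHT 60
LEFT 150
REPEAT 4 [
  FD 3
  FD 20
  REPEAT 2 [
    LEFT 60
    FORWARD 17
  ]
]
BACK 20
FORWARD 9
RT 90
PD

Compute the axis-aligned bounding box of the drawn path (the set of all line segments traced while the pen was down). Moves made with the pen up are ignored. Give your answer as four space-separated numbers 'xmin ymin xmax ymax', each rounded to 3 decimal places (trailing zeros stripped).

Executing turtle program step by step:
Start: pos=(-9,-5), heading=90, pen down
FD 12: (-9,-5) -> (-9,7) [heading=90, draw]
RT 60: heading 90 -> 30
LT 150: heading 30 -> 180
REPEAT 4 [
  -- iteration 1/4 --
  FD 3: (-9,7) -> (-12,7) [heading=180, draw]
  FD 20: (-12,7) -> (-32,7) [heading=180, draw]
  REPEAT 2 [
    -- iteration 1/2 --
    LT 60: heading 180 -> 240
    FD 17: (-32,7) -> (-40.5,-7.722) [heading=240, draw]
    -- iteration 2/2 --
    LT 60: heading 240 -> 300
    FD 17: (-40.5,-7.722) -> (-32,-22.445) [heading=300, draw]
  ]
  -- iteration 2/4 --
  FD 3: (-32,-22.445) -> (-30.5,-25.043) [heading=300, draw]
  FD 20: (-30.5,-25.043) -> (-20.5,-42.363) [heading=300, draw]
  REPEAT 2 [
    -- iteration 1/2 --
    LT 60: heading 300 -> 0
    FD 17: (-20.5,-42.363) -> (-3.5,-42.363) [heading=0, draw]
    -- iteration 2/2 --
    LT 60: heading 0 -> 60
    FD 17: (-3.5,-42.363) -> (5,-27.641) [heading=60, draw]
  ]
  -- iteration 3/4 --
  FD 3: (5,-27.641) -> (6.5,-25.043) [heading=60, draw]
  FD 20: (6.5,-25.043) -> (16.5,-7.722) [heading=60, draw]
  REPEAT 2 [
    -- iteration 1/2 --
    LT 60: heading 60 -> 120
    FD 17: (16.5,-7.722) -> (8,7) [heading=120, draw]
    -- iteration 2/2 --
    LT 60: heading 120 -> 180
    FD 17: (8,7) -> (-9,7) [heading=180, draw]
  ]
  -- iteration 4/4 --
  FD 3: (-9,7) -> (-12,7) [heading=180, draw]
  FD 20: (-12,7) -> (-32,7) [heading=180, draw]
  REPEAT 2 [
    -- iteration 1/2 --
    LT 60: heading 180 -> 240
    FD 17: (-32,7) -> (-40.5,-7.722) [heading=240, draw]
    -- iteration 2/2 --
    LT 60: heading 240 -> 300
    FD 17: (-40.5,-7.722) -> (-32,-22.445) [heading=300, draw]
  ]
]
BK 20: (-32,-22.445) -> (-42,-5.124) [heading=300, draw]
FD 9: (-42,-5.124) -> (-37.5,-12.919) [heading=300, draw]
RT 90: heading 300 -> 210
PD: pen down
Final: pos=(-37.5,-12.919), heading=210, 19 segment(s) drawn

Segment endpoints: x in {-42, -40.5, -40.5, -37.5, -32, -32, -32, -30.5, -20.5, -12, -12, -9, -9, -3.5, 5, 6.5, 8, 16.5}, y in {-42.363, -42.363, -27.641, -25.043, -25.043, -22.445, -22.445, -12.919, -7.722, -7.722, -7.722, -5.124, -5, 7, 7, 7, 7, 7, 7}
xmin=-42, ymin=-42.363, xmax=16.5, ymax=7

Answer: -42 -42.363 16.5 7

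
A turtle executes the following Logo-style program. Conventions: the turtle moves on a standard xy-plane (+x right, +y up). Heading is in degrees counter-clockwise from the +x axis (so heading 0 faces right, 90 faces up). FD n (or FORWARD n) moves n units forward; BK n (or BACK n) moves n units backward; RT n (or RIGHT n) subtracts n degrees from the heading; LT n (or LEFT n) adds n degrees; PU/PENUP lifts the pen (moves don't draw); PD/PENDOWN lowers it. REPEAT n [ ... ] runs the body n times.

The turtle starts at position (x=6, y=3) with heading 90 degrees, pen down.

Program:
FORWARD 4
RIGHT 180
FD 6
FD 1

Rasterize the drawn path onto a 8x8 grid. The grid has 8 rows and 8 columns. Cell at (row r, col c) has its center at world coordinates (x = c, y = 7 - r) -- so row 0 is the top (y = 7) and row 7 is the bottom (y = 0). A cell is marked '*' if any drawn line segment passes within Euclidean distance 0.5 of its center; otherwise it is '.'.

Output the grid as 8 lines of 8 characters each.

Answer: ......*.
......*.
......*.
......*.
......*.
......*.
......*.
......*.

Derivation:
Segment 0: (6,3) -> (6,7)
Segment 1: (6,7) -> (6,1)
Segment 2: (6,1) -> (6,0)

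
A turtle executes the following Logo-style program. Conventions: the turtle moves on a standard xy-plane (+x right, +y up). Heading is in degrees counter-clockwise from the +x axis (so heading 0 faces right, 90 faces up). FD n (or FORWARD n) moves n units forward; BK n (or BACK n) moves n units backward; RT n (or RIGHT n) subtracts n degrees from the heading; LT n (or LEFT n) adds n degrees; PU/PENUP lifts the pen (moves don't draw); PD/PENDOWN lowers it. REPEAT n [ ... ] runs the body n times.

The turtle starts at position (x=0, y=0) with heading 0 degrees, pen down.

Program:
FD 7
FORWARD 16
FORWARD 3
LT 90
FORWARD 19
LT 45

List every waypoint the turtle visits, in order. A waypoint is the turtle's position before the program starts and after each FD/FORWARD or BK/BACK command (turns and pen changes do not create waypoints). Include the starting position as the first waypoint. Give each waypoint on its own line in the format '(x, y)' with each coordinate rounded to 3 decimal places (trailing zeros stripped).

Answer: (0, 0)
(7, 0)
(23, 0)
(26, 0)
(26, 19)

Derivation:
Executing turtle program step by step:
Start: pos=(0,0), heading=0, pen down
FD 7: (0,0) -> (7,0) [heading=0, draw]
FD 16: (7,0) -> (23,0) [heading=0, draw]
FD 3: (23,0) -> (26,0) [heading=0, draw]
LT 90: heading 0 -> 90
FD 19: (26,0) -> (26,19) [heading=90, draw]
LT 45: heading 90 -> 135
Final: pos=(26,19), heading=135, 4 segment(s) drawn
Waypoints (5 total):
(0, 0)
(7, 0)
(23, 0)
(26, 0)
(26, 19)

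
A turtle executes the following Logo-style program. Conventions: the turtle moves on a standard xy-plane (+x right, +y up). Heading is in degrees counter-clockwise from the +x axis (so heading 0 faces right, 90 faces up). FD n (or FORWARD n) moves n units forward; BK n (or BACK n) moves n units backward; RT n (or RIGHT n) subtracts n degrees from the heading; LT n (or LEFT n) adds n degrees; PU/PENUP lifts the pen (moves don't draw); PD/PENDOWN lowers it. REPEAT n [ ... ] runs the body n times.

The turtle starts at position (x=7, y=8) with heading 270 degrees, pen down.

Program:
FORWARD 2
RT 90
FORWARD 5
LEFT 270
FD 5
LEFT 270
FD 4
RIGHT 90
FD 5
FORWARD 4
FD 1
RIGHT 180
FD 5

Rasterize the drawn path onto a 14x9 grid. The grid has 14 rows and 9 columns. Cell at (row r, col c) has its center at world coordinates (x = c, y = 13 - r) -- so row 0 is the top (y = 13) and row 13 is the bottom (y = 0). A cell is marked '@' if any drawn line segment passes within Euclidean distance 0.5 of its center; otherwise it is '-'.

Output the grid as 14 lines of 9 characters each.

Segment 0: (7,8) -> (7,6)
Segment 1: (7,6) -> (2,6)
Segment 2: (2,6) -> (2,11)
Segment 3: (2,11) -> (6,11)
Segment 4: (6,11) -> (6,6)
Segment 5: (6,6) -> (6,2)
Segment 6: (6,2) -> (6,1)
Segment 7: (6,1) -> (6,6)

Answer: ---------
---------
--@@@@@--
--@---@--
--@---@--
--@---@@-
--@---@@-
--@@@@@@-
------@--
------@--
------@--
------@--
------@--
---------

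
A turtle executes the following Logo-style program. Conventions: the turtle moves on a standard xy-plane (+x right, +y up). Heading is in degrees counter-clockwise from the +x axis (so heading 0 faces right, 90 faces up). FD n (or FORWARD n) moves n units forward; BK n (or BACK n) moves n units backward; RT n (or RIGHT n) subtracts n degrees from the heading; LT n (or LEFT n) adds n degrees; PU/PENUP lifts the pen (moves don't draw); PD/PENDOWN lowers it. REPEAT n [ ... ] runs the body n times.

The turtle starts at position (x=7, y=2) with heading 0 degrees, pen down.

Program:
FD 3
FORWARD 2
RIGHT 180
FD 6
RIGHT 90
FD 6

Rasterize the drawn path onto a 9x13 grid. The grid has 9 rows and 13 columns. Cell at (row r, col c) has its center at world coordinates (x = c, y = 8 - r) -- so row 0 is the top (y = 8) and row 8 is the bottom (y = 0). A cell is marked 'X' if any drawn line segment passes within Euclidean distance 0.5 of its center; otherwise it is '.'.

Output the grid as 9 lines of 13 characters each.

Answer: ......X......
......X......
......X......
......X......
......X......
......X......
......XXXXXXX
.............
.............

Derivation:
Segment 0: (7,2) -> (10,2)
Segment 1: (10,2) -> (12,2)
Segment 2: (12,2) -> (6,2)
Segment 3: (6,2) -> (6,8)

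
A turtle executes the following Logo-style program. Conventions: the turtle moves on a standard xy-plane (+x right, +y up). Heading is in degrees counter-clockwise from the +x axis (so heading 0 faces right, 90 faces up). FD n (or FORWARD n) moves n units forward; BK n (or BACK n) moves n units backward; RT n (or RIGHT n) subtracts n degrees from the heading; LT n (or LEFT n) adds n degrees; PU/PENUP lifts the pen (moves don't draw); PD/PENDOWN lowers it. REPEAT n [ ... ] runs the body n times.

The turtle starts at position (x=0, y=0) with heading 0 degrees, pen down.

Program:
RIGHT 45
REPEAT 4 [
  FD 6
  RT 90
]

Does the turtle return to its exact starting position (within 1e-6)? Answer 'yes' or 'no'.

Answer: yes

Derivation:
Executing turtle program step by step:
Start: pos=(0,0), heading=0, pen down
RT 45: heading 0 -> 315
REPEAT 4 [
  -- iteration 1/4 --
  FD 6: (0,0) -> (4.243,-4.243) [heading=315, draw]
  RT 90: heading 315 -> 225
  -- iteration 2/4 --
  FD 6: (4.243,-4.243) -> (0,-8.485) [heading=225, draw]
  RT 90: heading 225 -> 135
  -- iteration 3/4 --
  FD 6: (0,-8.485) -> (-4.243,-4.243) [heading=135, draw]
  RT 90: heading 135 -> 45
  -- iteration 4/4 --
  FD 6: (-4.243,-4.243) -> (0,0) [heading=45, draw]
  RT 90: heading 45 -> 315
]
Final: pos=(0,0), heading=315, 4 segment(s) drawn

Start position: (0, 0)
Final position: (0, 0)
Distance = 0; < 1e-6 -> CLOSED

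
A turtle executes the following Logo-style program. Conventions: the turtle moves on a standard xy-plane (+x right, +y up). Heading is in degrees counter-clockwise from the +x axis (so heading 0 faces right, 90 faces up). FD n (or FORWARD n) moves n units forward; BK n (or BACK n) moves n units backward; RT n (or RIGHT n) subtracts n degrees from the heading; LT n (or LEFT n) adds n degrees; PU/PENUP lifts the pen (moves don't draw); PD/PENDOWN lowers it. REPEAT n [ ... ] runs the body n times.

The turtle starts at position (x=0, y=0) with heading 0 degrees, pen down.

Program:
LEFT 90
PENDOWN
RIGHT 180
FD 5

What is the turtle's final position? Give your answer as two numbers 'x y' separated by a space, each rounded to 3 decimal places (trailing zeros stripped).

Executing turtle program step by step:
Start: pos=(0,0), heading=0, pen down
LT 90: heading 0 -> 90
PD: pen down
RT 180: heading 90 -> 270
FD 5: (0,0) -> (0,-5) [heading=270, draw]
Final: pos=(0,-5), heading=270, 1 segment(s) drawn

Answer: 0 -5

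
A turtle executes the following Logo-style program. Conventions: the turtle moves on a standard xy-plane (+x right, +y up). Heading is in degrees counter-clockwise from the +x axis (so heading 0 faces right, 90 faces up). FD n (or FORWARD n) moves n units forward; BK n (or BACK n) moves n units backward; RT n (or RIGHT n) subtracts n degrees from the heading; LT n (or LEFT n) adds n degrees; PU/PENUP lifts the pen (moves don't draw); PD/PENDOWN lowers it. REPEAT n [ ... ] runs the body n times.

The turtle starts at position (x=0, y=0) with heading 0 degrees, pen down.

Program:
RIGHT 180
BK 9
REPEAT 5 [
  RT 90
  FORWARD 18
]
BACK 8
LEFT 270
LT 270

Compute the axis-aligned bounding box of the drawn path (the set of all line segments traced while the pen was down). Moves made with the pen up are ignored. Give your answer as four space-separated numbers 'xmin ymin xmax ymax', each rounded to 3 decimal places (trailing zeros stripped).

Executing turtle program step by step:
Start: pos=(0,0), heading=0, pen down
RT 180: heading 0 -> 180
BK 9: (0,0) -> (9,0) [heading=180, draw]
REPEAT 5 [
  -- iteration 1/5 --
  RT 90: heading 180 -> 90
  FD 18: (9,0) -> (9,18) [heading=90, draw]
  -- iteration 2/5 --
  RT 90: heading 90 -> 0
  FD 18: (9,18) -> (27,18) [heading=0, draw]
  -- iteration 3/5 --
  RT 90: heading 0 -> 270
  FD 18: (27,18) -> (27,0) [heading=270, draw]
  -- iteration 4/5 --
  RT 90: heading 270 -> 180
  FD 18: (27,0) -> (9,0) [heading=180, draw]
  -- iteration 5/5 --
  RT 90: heading 180 -> 90
  FD 18: (9,0) -> (9,18) [heading=90, draw]
]
BK 8: (9,18) -> (9,10) [heading=90, draw]
LT 270: heading 90 -> 0
LT 270: heading 0 -> 270
Final: pos=(9,10), heading=270, 7 segment(s) drawn

Segment endpoints: x in {0, 9, 9, 9, 27, 27}, y in {0, 0, 0, 0, 10, 18, 18, 18}
xmin=0, ymin=0, xmax=27, ymax=18

Answer: 0 0 27 18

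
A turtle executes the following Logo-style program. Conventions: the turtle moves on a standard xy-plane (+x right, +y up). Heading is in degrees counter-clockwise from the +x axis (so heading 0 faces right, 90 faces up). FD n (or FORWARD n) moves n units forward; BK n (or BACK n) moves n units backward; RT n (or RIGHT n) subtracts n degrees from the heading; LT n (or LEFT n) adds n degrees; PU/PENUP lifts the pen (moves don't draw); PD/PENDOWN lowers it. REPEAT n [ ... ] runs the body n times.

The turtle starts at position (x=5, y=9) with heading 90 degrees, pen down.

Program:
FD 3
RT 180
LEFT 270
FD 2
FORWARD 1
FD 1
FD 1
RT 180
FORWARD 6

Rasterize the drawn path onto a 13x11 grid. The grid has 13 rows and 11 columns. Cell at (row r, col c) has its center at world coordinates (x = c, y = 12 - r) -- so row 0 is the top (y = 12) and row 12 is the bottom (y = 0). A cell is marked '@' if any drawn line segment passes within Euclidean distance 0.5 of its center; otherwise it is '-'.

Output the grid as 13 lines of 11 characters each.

Segment 0: (5,9) -> (5,12)
Segment 1: (5,12) -> (3,12)
Segment 2: (3,12) -> (2,12)
Segment 3: (2,12) -> (1,12)
Segment 4: (1,12) -> (0,12)
Segment 5: (0,12) -> (6,12)

Answer: @@@@@@@----
-----@-----
-----@-----
-----@-----
-----------
-----------
-----------
-----------
-----------
-----------
-----------
-----------
-----------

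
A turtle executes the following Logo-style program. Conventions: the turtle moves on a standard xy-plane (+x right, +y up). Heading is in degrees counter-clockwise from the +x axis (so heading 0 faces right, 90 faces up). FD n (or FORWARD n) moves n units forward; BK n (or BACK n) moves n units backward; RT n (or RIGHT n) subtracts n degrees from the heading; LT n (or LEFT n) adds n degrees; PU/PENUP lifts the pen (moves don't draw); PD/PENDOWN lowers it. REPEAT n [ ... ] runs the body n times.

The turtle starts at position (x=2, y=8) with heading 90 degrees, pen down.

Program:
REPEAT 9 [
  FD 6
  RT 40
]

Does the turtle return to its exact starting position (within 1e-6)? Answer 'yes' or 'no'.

Executing turtle program step by step:
Start: pos=(2,8), heading=90, pen down
REPEAT 9 [
  -- iteration 1/9 --
  FD 6: (2,8) -> (2,14) [heading=90, draw]
  RT 40: heading 90 -> 50
  -- iteration 2/9 --
  FD 6: (2,14) -> (5.857,18.596) [heading=50, draw]
  RT 40: heading 50 -> 10
  -- iteration 3/9 --
  FD 6: (5.857,18.596) -> (11.766,19.638) [heading=10, draw]
  RT 40: heading 10 -> 330
  -- iteration 4/9 --
  FD 6: (11.766,19.638) -> (16.962,16.638) [heading=330, draw]
  RT 40: heading 330 -> 290
  -- iteration 5/9 --
  FD 6: (16.962,16.638) -> (19.014,11) [heading=290, draw]
  RT 40: heading 290 -> 250
  -- iteration 6/9 --
  FD 6: (19.014,11) -> (16.962,5.362) [heading=250, draw]
  RT 40: heading 250 -> 210
  -- iteration 7/9 --
  FD 6: (16.962,5.362) -> (11.766,2.362) [heading=210, draw]
  RT 40: heading 210 -> 170
  -- iteration 8/9 --
  FD 6: (11.766,2.362) -> (5.857,3.404) [heading=170, draw]
  RT 40: heading 170 -> 130
  -- iteration 9/9 --
  FD 6: (5.857,3.404) -> (2,8) [heading=130, draw]
  RT 40: heading 130 -> 90
]
Final: pos=(2,8), heading=90, 9 segment(s) drawn

Start position: (2, 8)
Final position: (2, 8)
Distance = 0; < 1e-6 -> CLOSED

Answer: yes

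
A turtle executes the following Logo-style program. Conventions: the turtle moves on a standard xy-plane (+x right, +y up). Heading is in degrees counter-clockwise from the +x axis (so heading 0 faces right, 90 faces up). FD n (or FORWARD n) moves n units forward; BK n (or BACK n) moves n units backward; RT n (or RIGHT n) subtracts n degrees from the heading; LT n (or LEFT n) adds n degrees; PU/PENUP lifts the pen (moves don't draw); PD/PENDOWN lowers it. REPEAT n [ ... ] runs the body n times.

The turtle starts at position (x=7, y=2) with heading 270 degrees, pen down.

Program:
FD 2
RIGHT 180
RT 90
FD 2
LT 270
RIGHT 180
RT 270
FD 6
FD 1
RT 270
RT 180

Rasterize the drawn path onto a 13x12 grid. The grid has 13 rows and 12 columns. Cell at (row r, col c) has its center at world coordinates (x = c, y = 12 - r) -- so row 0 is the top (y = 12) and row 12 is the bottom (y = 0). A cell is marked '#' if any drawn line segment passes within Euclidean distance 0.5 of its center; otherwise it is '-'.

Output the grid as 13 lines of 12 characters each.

Answer: ------------
------------
------------
------------
------------
------------
------------
------------
------------
------------
-------#----
-------#----
--########--

Derivation:
Segment 0: (7,2) -> (7,0)
Segment 1: (7,0) -> (9,0)
Segment 2: (9,0) -> (3,-0)
Segment 3: (3,-0) -> (2,-0)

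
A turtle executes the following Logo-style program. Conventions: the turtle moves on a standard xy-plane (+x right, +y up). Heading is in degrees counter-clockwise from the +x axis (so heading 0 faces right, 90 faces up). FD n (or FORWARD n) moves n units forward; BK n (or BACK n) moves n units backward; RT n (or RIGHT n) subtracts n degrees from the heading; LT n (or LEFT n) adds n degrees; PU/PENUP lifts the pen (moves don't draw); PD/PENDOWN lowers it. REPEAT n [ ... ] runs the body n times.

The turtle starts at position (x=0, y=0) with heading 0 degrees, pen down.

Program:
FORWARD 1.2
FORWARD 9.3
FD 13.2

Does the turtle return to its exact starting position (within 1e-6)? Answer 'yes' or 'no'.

Executing turtle program step by step:
Start: pos=(0,0), heading=0, pen down
FD 1.2: (0,0) -> (1.2,0) [heading=0, draw]
FD 9.3: (1.2,0) -> (10.5,0) [heading=0, draw]
FD 13.2: (10.5,0) -> (23.7,0) [heading=0, draw]
Final: pos=(23.7,0), heading=0, 3 segment(s) drawn

Start position: (0, 0)
Final position: (23.7, 0)
Distance = 23.7; >= 1e-6 -> NOT closed

Answer: no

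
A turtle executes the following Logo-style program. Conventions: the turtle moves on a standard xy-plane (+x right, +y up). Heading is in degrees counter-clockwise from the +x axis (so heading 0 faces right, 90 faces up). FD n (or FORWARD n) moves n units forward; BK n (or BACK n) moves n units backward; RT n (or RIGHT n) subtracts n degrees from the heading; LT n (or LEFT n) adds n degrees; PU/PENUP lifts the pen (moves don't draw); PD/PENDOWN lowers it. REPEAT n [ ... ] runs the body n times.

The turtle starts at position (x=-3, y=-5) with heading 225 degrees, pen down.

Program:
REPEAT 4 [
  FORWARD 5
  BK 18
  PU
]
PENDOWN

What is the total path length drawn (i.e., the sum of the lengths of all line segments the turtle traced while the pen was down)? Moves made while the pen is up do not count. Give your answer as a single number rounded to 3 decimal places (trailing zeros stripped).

Executing turtle program step by step:
Start: pos=(-3,-5), heading=225, pen down
REPEAT 4 [
  -- iteration 1/4 --
  FD 5: (-3,-5) -> (-6.536,-8.536) [heading=225, draw]
  BK 18: (-6.536,-8.536) -> (6.192,4.192) [heading=225, draw]
  PU: pen up
  -- iteration 2/4 --
  FD 5: (6.192,4.192) -> (2.657,0.657) [heading=225, move]
  BK 18: (2.657,0.657) -> (15.385,13.385) [heading=225, move]
  PU: pen up
  -- iteration 3/4 --
  FD 5: (15.385,13.385) -> (11.849,9.849) [heading=225, move]
  BK 18: (11.849,9.849) -> (24.577,22.577) [heading=225, move]
  PU: pen up
  -- iteration 4/4 --
  FD 5: (24.577,22.577) -> (21.042,19.042) [heading=225, move]
  BK 18: (21.042,19.042) -> (33.77,31.77) [heading=225, move]
  PU: pen up
]
PD: pen down
Final: pos=(33.77,31.77), heading=225, 2 segment(s) drawn

Segment lengths:
  seg 1: (-3,-5) -> (-6.536,-8.536), length = 5
  seg 2: (-6.536,-8.536) -> (6.192,4.192), length = 18
Total = 23

Answer: 23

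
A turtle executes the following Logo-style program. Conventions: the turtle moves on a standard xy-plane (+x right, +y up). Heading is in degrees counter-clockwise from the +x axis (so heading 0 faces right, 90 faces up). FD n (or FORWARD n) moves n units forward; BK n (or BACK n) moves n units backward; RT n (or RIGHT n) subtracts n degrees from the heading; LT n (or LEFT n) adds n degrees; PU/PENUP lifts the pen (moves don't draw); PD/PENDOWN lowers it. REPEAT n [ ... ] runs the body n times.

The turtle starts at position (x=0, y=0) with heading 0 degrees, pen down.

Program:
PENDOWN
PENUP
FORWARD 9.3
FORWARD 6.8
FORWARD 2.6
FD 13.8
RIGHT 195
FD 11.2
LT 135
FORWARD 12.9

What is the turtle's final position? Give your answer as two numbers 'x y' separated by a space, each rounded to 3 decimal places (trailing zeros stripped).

Executing turtle program step by step:
Start: pos=(0,0), heading=0, pen down
PD: pen down
PU: pen up
FD 9.3: (0,0) -> (9.3,0) [heading=0, move]
FD 6.8: (9.3,0) -> (16.1,0) [heading=0, move]
FD 2.6: (16.1,0) -> (18.7,0) [heading=0, move]
FD 13.8: (18.7,0) -> (32.5,0) [heading=0, move]
RT 195: heading 0 -> 165
FD 11.2: (32.5,0) -> (21.682,2.899) [heading=165, move]
LT 135: heading 165 -> 300
FD 12.9: (21.682,2.899) -> (28.132,-8.273) [heading=300, move]
Final: pos=(28.132,-8.273), heading=300, 0 segment(s) drawn

Answer: 28.132 -8.273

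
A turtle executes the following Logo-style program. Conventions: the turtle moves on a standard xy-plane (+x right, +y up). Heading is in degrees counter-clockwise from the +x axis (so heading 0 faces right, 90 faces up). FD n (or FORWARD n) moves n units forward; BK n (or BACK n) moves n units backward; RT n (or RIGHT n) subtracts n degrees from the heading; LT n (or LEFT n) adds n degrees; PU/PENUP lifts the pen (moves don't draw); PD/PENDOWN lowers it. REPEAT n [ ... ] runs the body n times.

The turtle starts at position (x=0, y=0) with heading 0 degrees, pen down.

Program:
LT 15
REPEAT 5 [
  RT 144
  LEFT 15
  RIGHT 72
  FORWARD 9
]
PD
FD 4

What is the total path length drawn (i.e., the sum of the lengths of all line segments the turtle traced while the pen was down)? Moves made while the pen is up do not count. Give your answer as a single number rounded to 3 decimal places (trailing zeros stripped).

Executing turtle program step by step:
Start: pos=(0,0), heading=0, pen down
LT 15: heading 0 -> 15
REPEAT 5 [
  -- iteration 1/5 --
  RT 144: heading 15 -> 231
  LT 15: heading 231 -> 246
  RT 72: heading 246 -> 174
  FD 9: (0,0) -> (-8.951,0.941) [heading=174, draw]
  -- iteration 2/5 --
  RT 144: heading 174 -> 30
  LT 15: heading 30 -> 45
  RT 72: heading 45 -> 333
  FD 9: (-8.951,0.941) -> (-0.932,-3.145) [heading=333, draw]
  -- iteration 3/5 --
  RT 144: heading 333 -> 189
  LT 15: heading 189 -> 204
  RT 72: heading 204 -> 132
  FD 9: (-0.932,-3.145) -> (-6.954,3.543) [heading=132, draw]
  -- iteration 4/5 --
  RT 144: heading 132 -> 348
  LT 15: heading 348 -> 3
  RT 72: heading 3 -> 291
  FD 9: (-6.954,3.543) -> (-3.729,-4.859) [heading=291, draw]
  -- iteration 5/5 --
  RT 144: heading 291 -> 147
  LT 15: heading 147 -> 162
  RT 72: heading 162 -> 90
  FD 9: (-3.729,-4.859) -> (-3.729,4.141) [heading=90, draw]
]
PD: pen down
FD 4: (-3.729,4.141) -> (-3.729,8.141) [heading=90, draw]
Final: pos=(-3.729,8.141), heading=90, 6 segment(s) drawn

Segment lengths:
  seg 1: (0,0) -> (-8.951,0.941), length = 9
  seg 2: (-8.951,0.941) -> (-0.932,-3.145), length = 9
  seg 3: (-0.932,-3.145) -> (-6.954,3.543), length = 9
  seg 4: (-6.954,3.543) -> (-3.729,-4.859), length = 9
  seg 5: (-3.729,-4.859) -> (-3.729,4.141), length = 9
  seg 6: (-3.729,4.141) -> (-3.729,8.141), length = 4
Total = 49

Answer: 49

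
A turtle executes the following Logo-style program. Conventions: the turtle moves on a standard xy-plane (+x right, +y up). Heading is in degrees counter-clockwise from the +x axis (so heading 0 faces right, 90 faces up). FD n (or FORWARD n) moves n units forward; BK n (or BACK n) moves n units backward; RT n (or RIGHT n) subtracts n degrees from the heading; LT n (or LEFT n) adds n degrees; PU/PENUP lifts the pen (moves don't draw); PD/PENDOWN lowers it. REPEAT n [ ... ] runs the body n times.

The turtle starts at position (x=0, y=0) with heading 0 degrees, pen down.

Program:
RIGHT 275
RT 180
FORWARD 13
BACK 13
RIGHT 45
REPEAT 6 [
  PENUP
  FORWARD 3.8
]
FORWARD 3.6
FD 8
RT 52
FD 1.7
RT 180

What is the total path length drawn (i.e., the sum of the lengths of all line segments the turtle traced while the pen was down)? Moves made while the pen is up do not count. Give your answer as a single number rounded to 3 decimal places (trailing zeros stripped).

Executing turtle program step by step:
Start: pos=(0,0), heading=0, pen down
RT 275: heading 0 -> 85
RT 180: heading 85 -> 265
FD 13: (0,0) -> (-1.133,-12.951) [heading=265, draw]
BK 13: (-1.133,-12.951) -> (0,0) [heading=265, draw]
RT 45: heading 265 -> 220
REPEAT 6 [
  -- iteration 1/6 --
  PU: pen up
  FD 3.8: (0,0) -> (-2.911,-2.443) [heading=220, move]
  -- iteration 2/6 --
  PU: pen up
  FD 3.8: (-2.911,-2.443) -> (-5.822,-4.885) [heading=220, move]
  -- iteration 3/6 --
  PU: pen up
  FD 3.8: (-5.822,-4.885) -> (-8.733,-7.328) [heading=220, move]
  -- iteration 4/6 --
  PU: pen up
  FD 3.8: (-8.733,-7.328) -> (-11.644,-9.77) [heading=220, move]
  -- iteration 5/6 --
  PU: pen up
  FD 3.8: (-11.644,-9.77) -> (-14.555,-12.213) [heading=220, move]
  -- iteration 6/6 --
  PU: pen up
  FD 3.8: (-14.555,-12.213) -> (-17.466,-14.656) [heading=220, move]
]
FD 3.6: (-17.466,-14.656) -> (-20.224,-16.97) [heading=220, move]
FD 8: (-20.224,-16.97) -> (-26.352,-22.112) [heading=220, move]
RT 52: heading 220 -> 168
FD 1.7: (-26.352,-22.112) -> (-28.015,-21.758) [heading=168, move]
RT 180: heading 168 -> 348
Final: pos=(-28.015,-21.758), heading=348, 2 segment(s) drawn

Segment lengths:
  seg 1: (0,0) -> (-1.133,-12.951), length = 13
  seg 2: (-1.133,-12.951) -> (0,0), length = 13
Total = 26

Answer: 26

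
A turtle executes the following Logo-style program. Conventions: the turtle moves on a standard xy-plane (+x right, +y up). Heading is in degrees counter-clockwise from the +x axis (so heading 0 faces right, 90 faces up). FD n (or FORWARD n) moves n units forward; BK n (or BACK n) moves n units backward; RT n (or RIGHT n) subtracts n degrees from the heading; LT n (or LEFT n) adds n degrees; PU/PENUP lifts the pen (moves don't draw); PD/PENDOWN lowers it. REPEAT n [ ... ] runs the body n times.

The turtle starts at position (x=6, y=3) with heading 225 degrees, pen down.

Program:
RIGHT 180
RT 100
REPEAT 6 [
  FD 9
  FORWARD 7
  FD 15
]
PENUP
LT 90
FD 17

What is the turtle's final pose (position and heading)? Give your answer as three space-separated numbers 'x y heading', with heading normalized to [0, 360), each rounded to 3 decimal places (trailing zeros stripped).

Answer: 126.611 -139.611 35

Derivation:
Executing turtle program step by step:
Start: pos=(6,3), heading=225, pen down
RT 180: heading 225 -> 45
RT 100: heading 45 -> 305
REPEAT 6 [
  -- iteration 1/6 --
  FD 9: (6,3) -> (11.162,-4.372) [heading=305, draw]
  FD 7: (11.162,-4.372) -> (15.177,-10.106) [heading=305, draw]
  FD 15: (15.177,-10.106) -> (23.781,-22.394) [heading=305, draw]
  -- iteration 2/6 --
  FD 9: (23.781,-22.394) -> (28.943,-29.766) [heading=305, draw]
  FD 7: (28.943,-29.766) -> (32.958,-35.5) [heading=305, draw]
  FD 15: (32.958,-35.5) -> (41.562,-47.787) [heading=305, draw]
  -- iteration 3/6 --
  FD 9: (41.562,-47.787) -> (46.724,-55.16) [heading=305, draw]
  FD 7: (46.724,-55.16) -> (50.739,-60.894) [heading=305, draw]
  FD 15: (50.739,-60.894) -> (59.343,-73.181) [heading=305, draw]
  -- iteration 4/6 --
  FD 9: (59.343,-73.181) -> (64.505,-80.554) [heading=305, draw]
  FD 7: (64.505,-80.554) -> (68.52,-86.288) [heading=305, draw]
  FD 15: (68.52,-86.288) -> (77.123,-98.575) [heading=305, draw]
  -- iteration 5/6 --
  FD 9: (77.123,-98.575) -> (82.286,-105.947) [heading=305, draw]
  FD 7: (82.286,-105.947) -> (86.301,-111.681) [heading=305, draw]
  FD 15: (86.301,-111.681) -> (94.904,-123.969) [heading=305, draw]
  -- iteration 6/6 --
  FD 9: (94.904,-123.969) -> (100.067,-131.341) [heading=305, draw]
  FD 7: (100.067,-131.341) -> (104.082,-137.075) [heading=305, draw]
  FD 15: (104.082,-137.075) -> (112.685,-149.362) [heading=305, draw]
]
PU: pen up
LT 90: heading 305 -> 35
FD 17: (112.685,-149.362) -> (126.611,-139.611) [heading=35, move]
Final: pos=(126.611,-139.611), heading=35, 18 segment(s) drawn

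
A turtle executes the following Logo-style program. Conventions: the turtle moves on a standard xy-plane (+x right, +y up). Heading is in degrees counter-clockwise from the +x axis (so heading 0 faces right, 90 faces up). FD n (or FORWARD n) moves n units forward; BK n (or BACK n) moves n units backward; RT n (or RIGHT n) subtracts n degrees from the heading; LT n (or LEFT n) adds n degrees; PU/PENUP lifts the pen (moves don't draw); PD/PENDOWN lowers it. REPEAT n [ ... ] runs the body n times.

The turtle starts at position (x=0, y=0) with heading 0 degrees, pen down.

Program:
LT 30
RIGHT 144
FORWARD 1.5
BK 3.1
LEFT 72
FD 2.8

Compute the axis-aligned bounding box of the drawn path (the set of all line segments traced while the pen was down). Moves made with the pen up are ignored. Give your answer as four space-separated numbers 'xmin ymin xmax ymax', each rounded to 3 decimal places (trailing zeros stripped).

Executing turtle program step by step:
Start: pos=(0,0), heading=0, pen down
LT 30: heading 0 -> 30
RT 144: heading 30 -> 246
FD 1.5: (0,0) -> (-0.61,-1.37) [heading=246, draw]
BK 3.1: (-0.61,-1.37) -> (0.651,1.462) [heading=246, draw]
LT 72: heading 246 -> 318
FD 2.8: (0.651,1.462) -> (2.732,-0.412) [heading=318, draw]
Final: pos=(2.732,-0.412), heading=318, 3 segment(s) drawn

Segment endpoints: x in {-0.61, 0, 0.651, 2.732}, y in {-1.37, -0.412, 0, 1.462}
xmin=-0.61, ymin=-1.37, xmax=2.732, ymax=1.462

Answer: -0.61 -1.37 2.732 1.462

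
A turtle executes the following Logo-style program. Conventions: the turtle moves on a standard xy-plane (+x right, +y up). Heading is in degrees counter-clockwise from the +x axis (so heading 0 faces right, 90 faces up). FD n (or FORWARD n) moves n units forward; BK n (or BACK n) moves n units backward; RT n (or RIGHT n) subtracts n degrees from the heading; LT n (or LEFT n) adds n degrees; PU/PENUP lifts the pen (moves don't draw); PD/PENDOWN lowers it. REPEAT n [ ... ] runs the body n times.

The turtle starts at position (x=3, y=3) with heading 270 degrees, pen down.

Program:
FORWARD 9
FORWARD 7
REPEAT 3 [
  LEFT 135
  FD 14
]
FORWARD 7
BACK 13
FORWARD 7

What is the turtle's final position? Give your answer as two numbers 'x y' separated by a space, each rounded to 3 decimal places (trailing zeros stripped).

Answer: 9.506 -13.707

Derivation:
Executing turtle program step by step:
Start: pos=(3,3), heading=270, pen down
FD 9: (3,3) -> (3,-6) [heading=270, draw]
FD 7: (3,-6) -> (3,-13) [heading=270, draw]
REPEAT 3 [
  -- iteration 1/3 --
  LT 135: heading 270 -> 45
  FD 14: (3,-13) -> (12.899,-3.101) [heading=45, draw]
  -- iteration 2/3 --
  LT 135: heading 45 -> 180
  FD 14: (12.899,-3.101) -> (-1.101,-3.101) [heading=180, draw]
  -- iteration 3/3 --
  LT 135: heading 180 -> 315
  FD 14: (-1.101,-3.101) -> (8.799,-13) [heading=315, draw]
]
FD 7: (8.799,-13) -> (13.749,-17.95) [heading=315, draw]
BK 13: (13.749,-17.95) -> (4.556,-8.757) [heading=315, draw]
FD 7: (4.556,-8.757) -> (9.506,-13.707) [heading=315, draw]
Final: pos=(9.506,-13.707), heading=315, 8 segment(s) drawn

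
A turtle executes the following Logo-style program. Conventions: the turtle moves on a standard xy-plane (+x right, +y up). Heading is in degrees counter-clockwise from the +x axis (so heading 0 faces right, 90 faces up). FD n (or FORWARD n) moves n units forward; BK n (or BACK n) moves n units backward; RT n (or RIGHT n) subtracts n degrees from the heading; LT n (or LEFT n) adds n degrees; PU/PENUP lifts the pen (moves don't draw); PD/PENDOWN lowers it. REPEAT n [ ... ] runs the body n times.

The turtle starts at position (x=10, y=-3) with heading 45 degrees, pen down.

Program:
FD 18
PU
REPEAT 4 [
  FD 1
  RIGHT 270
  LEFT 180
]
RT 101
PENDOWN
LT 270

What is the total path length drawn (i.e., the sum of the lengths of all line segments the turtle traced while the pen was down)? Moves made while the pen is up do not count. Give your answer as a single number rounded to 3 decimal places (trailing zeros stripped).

Executing turtle program step by step:
Start: pos=(10,-3), heading=45, pen down
FD 18: (10,-3) -> (22.728,9.728) [heading=45, draw]
PU: pen up
REPEAT 4 [
  -- iteration 1/4 --
  FD 1: (22.728,9.728) -> (23.435,10.435) [heading=45, move]
  RT 270: heading 45 -> 135
  LT 180: heading 135 -> 315
  -- iteration 2/4 --
  FD 1: (23.435,10.435) -> (24.142,9.728) [heading=315, move]
  RT 270: heading 315 -> 45
  LT 180: heading 45 -> 225
  -- iteration 3/4 --
  FD 1: (24.142,9.728) -> (23.435,9.021) [heading=225, move]
  RT 270: heading 225 -> 315
  LT 180: heading 315 -> 135
  -- iteration 4/4 --
  FD 1: (23.435,9.021) -> (22.728,9.728) [heading=135, move]
  RT 270: heading 135 -> 225
  LT 180: heading 225 -> 45
]
RT 101: heading 45 -> 304
PD: pen down
LT 270: heading 304 -> 214
Final: pos=(22.728,9.728), heading=214, 1 segment(s) drawn

Segment lengths:
  seg 1: (10,-3) -> (22.728,9.728), length = 18
Total = 18

Answer: 18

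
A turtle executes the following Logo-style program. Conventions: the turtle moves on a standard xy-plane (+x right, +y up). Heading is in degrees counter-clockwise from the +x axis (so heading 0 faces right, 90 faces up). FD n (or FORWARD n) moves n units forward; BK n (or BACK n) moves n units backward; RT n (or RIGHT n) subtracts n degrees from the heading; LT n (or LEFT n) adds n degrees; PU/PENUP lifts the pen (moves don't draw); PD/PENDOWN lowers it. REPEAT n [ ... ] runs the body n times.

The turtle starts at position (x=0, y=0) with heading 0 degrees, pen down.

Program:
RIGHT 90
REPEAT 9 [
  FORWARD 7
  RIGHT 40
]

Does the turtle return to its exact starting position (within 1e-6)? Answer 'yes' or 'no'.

Executing turtle program step by step:
Start: pos=(0,0), heading=0, pen down
RT 90: heading 0 -> 270
REPEAT 9 [
  -- iteration 1/9 --
  FD 7: (0,0) -> (0,-7) [heading=270, draw]
  RT 40: heading 270 -> 230
  -- iteration 2/9 --
  FD 7: (0,-7) -> (-4.5,-12.362) [heading=230, draw]
  RT 40: heading 230 -> 190
  -- iteration 3/9 --
  FD 7: (-4.5,-12.362) -> (-11.393,-13.578) [heading=190, draw]
  RT 40: heading 190 -> 150
  -- iteration 4/9 --
  FD 7: (-11.393,-13.578) -> (-17.455,-10.078) [heading=150, draw]
  RT 40: heading 150 -> 110
  -- iteration 5/9 --
  FD 7: (-17.455,-10.078) -> (-19.849,-3.5) [heading=110, draw]
  RT 40: heading 110 -> 70
  -- iteration 6/9 --
  FD 7: (-19.849,-3.5) -> (-17.455,3.078) [heading=70, draw]
  RT 40: heading 70 -> 30
  -- iteration 7/9 --
  FD 7: (-17.455,3.078) -> (-11.393,6.578) [heading=30, draw]
  RT 40: heading 30 -> 350
  -- iteration 8/9 --
  FD 7: (-11.393,6.578) -> (-4.5,5.362) [heading=350, draw]
  RT 40: heading 350 -> 310
  -- iteration 9/9 --
  FD 7: (-4.5,5.362) -> (0,0) [heading=310, draw]
  RT 40: heading 310 -> 270
]
Final: pos=(0,0), heading=270, 9 segment(s) drawn

Start position: (0, 0)
Final position: (0, 0)
Distance = 0; < 1e-6 -> CLOSED

Answer: yes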